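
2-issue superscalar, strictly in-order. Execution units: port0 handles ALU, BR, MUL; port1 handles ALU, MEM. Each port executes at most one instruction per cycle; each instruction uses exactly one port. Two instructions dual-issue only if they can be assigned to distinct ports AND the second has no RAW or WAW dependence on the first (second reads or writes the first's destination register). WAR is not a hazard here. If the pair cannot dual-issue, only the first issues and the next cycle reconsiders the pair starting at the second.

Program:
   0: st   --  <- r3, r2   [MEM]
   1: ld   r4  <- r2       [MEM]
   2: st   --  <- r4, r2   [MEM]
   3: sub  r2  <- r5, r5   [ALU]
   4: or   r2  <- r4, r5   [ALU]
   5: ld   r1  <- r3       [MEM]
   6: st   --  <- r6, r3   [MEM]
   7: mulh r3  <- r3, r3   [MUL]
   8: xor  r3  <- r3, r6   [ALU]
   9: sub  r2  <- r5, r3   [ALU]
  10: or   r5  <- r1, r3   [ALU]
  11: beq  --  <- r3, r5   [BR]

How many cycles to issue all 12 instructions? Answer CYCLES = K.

CYCLES = 8

[0] i0  st.MEM  -- no-port MEM/MEM
[1] i1  ld.MEM  -- no-port MEM/MEM
[2] i2+i3  st.MEM+sub.ALU  -- dual
[3] i4+i5  or.ALU+ld.MEM  -- dual
[4] i6+i7  st.MEM+mulh.MUL  -- dual
[5] i8  xor.ALU  -- RAW r3
[6] i9+i10  sub.ALU+or.ALU  -- dual
[7] i11  beq.BR  -- tail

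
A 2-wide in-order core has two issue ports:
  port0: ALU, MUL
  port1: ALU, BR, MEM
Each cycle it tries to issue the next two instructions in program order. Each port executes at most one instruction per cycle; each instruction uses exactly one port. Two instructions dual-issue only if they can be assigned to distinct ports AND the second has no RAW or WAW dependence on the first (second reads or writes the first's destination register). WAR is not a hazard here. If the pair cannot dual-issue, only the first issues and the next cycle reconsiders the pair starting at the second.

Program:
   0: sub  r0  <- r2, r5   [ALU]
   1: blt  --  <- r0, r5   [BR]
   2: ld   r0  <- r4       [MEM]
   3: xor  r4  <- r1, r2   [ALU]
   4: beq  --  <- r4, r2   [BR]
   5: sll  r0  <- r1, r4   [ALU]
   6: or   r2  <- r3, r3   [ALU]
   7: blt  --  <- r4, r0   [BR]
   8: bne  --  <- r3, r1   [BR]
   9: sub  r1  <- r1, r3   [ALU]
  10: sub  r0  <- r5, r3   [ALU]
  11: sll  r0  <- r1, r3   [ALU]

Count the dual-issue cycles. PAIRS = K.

0. sub @i0  | RAW r0
1. blt @i1  | no-port BR/MEM
2. ld/xor @i2+i3  | pair
3. beq/sll @i4+i5  | pair
4. or/blt @i6+i7  | pair
5. bne/sub @i8+i9  | pair
6. sub @i10  | WAW r0
7. sll @i11  | tail

PAIRS = 4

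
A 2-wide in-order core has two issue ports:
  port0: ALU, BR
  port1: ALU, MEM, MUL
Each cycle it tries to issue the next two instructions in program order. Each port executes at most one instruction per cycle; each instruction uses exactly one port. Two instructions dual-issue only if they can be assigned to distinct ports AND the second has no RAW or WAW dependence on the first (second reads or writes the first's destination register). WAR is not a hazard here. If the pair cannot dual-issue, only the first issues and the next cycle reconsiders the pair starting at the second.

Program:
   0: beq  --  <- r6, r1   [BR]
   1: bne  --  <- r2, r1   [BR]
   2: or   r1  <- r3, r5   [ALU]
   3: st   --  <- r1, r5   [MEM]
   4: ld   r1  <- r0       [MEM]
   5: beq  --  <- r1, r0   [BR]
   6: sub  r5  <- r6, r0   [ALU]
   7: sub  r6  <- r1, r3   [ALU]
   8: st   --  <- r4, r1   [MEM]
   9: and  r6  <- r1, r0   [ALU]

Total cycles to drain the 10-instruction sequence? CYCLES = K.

CYCLES = 7

c0: i0 beq  no-port BR/BR
c1: i1+i2 bne or  2-wide
c2: i3 st  no-port MEM/MEM
c3: i4 ld  RAW r1
c4: i5+i6 beq sub  2-wide
c5: i7+i8 sub st  2-wide
c6: i9 and  tail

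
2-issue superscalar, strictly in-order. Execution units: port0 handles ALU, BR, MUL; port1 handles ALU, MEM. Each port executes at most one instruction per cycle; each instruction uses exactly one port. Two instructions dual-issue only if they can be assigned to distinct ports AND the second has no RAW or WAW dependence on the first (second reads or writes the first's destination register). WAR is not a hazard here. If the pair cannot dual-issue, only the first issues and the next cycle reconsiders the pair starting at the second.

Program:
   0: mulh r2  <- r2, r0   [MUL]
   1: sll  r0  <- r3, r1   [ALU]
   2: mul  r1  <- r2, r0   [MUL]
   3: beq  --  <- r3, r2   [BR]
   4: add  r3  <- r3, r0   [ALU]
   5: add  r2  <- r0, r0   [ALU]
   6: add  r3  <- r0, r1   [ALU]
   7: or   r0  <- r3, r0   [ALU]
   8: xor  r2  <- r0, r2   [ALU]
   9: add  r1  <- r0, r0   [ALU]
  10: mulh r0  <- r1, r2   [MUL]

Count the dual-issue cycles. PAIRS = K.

[0] i0&i1  mulh/sll  -- dual
[1] i2  mul  -- no-port MUL/BR
[2] i3&i4  beq/add  -- dual
[3] i5&i6  add/add  -- dual
[4] i7  or  -- RAW r0
[5] i8&i9  xor/add  -- dual
[6] i10  mulh  -- tail

PAIRS = 4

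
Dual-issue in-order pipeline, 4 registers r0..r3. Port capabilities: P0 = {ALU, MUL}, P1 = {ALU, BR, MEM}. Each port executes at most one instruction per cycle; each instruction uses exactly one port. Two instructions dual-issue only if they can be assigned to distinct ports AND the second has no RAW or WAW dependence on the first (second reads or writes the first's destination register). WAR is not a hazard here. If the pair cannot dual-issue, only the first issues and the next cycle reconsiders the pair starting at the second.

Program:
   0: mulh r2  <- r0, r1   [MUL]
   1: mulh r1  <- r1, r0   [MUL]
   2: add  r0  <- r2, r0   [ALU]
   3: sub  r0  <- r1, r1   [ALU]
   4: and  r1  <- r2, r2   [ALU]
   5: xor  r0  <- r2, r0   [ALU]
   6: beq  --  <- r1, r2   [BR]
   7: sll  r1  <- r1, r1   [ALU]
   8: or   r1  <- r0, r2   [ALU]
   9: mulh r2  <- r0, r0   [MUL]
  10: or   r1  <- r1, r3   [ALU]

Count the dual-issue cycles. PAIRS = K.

PAIRS = 4

#0 head=0: mulh.MUL i0 no-port MUL/MUL
#1 head=1: mulh.MUL add.ALU i1&i2 pair
#2 head=3: sub.ALU and.ALU i3&i4 pair
#3 head=5: xor.ALU beq.BR i5&i6 pair
#4 head=7: sll.ALU i7 WAW r1
#5 head=8: or.ALU mulh.MUL i8&i9 pair
#6 head=10: or.ALU i10 tail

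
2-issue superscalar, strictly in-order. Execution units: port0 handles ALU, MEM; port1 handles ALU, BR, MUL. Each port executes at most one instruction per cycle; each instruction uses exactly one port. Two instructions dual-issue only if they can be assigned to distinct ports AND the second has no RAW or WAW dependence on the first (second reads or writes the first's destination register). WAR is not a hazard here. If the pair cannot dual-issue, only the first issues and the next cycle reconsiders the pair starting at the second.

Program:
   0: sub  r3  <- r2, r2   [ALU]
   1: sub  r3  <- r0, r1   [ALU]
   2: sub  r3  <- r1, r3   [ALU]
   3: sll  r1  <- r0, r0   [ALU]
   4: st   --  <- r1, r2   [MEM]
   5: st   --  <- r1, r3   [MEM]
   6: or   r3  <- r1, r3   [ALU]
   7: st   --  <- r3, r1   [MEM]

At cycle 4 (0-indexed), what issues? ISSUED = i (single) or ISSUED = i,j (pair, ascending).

c0: i0 sub  WAW r3
c1: i1 sub  RAW+WAW r3
c2: i2&i3 sub;sll  pair
c3: i4 st  no-port MEM/MEM
c4: i5&i6 st;or  pair
c5: i7 st  tail

ISSUED = 5,6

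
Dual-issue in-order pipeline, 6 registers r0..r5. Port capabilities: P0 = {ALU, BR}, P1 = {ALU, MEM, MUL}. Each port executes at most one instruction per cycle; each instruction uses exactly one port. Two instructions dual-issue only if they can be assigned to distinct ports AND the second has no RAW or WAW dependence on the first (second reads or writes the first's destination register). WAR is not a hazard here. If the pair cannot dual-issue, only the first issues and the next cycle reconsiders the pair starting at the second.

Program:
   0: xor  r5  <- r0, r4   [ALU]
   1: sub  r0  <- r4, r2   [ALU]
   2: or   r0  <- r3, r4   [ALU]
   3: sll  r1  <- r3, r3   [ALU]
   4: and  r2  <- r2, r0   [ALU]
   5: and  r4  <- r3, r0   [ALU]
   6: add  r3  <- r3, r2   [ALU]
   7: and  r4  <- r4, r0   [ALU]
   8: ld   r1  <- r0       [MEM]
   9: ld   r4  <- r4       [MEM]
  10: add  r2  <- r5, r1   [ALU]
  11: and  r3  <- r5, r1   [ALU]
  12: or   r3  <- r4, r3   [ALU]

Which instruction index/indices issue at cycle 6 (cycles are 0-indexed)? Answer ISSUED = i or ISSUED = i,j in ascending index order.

0. xor.ALU/sub.ALU @i0,i1  | 2-wide
1. or.ALU/sll.ALU @i2,i3  | 2-wide
2. and.ALU/and.ALU @i4,i5  | 2-wide
3. add.ALU/and.ALU @i6,i7  | 2-wide
4. ld.MEM @i8  | no-port MEM/MEM
5. ld.MEM/add.ALU @i9,i10  | 2-wide
6. and.ALU @i11  | RAW+WAW r3
7. or.ALU @i12  | tail

ISSUED = 11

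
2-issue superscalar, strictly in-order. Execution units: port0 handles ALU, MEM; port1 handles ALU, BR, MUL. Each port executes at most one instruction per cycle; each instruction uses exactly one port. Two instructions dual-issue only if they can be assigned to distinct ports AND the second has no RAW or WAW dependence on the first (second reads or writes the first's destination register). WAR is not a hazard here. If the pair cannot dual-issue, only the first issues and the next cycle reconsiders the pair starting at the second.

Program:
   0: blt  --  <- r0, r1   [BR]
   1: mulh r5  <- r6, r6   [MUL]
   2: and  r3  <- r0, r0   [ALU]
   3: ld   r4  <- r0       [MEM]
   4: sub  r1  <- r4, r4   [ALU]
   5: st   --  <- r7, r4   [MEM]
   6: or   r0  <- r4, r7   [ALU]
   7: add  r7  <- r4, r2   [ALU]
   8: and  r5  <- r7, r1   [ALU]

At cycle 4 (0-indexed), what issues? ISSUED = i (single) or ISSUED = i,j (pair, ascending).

ISSUED = 6,7

#0 head=0: blt i0 no-port BR/MUL
#1 head=1: mulh/and i1&i2 2-wide
#2 head=3: ld i3 RAW r4
#3 head=4: sub/st i4&i5 2-wide
#4 head=6: or/add i6&i7 2-wide
#5 head=8: and i8 tail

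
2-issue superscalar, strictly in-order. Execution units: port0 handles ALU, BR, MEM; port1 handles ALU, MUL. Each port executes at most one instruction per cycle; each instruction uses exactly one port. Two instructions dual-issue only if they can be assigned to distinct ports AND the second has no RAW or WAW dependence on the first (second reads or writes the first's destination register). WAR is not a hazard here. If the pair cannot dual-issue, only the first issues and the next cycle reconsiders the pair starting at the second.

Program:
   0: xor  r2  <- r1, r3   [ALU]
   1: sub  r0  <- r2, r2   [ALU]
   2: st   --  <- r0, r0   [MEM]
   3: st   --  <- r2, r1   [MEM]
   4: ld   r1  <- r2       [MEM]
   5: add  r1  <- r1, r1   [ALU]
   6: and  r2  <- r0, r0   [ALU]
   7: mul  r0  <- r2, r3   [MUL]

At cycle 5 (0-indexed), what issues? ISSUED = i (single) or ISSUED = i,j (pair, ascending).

t=0 i0:xor ; RAW r2
t=1 i1:sub ; RAW r0
t=2 i2:st ; no-port MEM/MEM
t=3 i3:st ; no-port MEM/MEM
t=4 i4:ld ; RAW+WAW r1
t=5 i5+i6:add+and ; pair
t=6 i7:mul ; tail

ISSUED = 5,6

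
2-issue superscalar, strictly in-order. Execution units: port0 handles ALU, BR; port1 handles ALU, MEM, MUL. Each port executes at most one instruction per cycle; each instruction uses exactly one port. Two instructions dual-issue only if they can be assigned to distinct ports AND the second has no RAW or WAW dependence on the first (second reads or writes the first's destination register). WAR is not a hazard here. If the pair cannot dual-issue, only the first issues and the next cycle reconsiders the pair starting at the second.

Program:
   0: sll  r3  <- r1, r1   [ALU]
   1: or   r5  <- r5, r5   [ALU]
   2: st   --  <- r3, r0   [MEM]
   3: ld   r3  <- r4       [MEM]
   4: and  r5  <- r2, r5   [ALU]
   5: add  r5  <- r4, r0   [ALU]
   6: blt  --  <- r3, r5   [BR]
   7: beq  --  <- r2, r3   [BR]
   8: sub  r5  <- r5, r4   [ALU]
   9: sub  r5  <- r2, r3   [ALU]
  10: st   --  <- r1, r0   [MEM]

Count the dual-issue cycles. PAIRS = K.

  cy0 -> i0/i1 (sll.ALU;or.ALU) dual
  cy1 -> i2 (st.MEM) no-port MEM/MEM
  cy2 -> i3/i4 (ld.MEM;and.ALU) dual
  cy3 -> i5 (add.ALU) RAW r5
  cy4 -> i6 (blt.BR) no-port BR/BR
  cy5 -> i7/i8 (beq.BR;sub.ALU) dual
  cy6 -> i9/i10 (sub.ALU;st.MEM) dual

PAIRS = 4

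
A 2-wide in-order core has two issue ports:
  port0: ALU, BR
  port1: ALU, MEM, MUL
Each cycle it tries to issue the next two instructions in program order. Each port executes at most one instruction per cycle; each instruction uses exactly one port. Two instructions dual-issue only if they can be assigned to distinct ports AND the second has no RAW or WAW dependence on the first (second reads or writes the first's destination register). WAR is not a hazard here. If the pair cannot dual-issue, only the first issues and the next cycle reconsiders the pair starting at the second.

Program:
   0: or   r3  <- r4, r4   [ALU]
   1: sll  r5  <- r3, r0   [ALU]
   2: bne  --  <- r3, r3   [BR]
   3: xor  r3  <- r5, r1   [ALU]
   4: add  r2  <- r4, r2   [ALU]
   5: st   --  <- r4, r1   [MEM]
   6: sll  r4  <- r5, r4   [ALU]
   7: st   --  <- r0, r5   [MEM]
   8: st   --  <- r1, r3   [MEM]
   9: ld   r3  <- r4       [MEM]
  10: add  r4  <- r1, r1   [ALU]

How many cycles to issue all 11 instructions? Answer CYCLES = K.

CYCLES = 7

#0 head=0: or i0 RAW r3
#1 head=1: sll+bne i1&i2 pair
#2 head=3: xor+add i3&i4 pair
#3 head=5: st+sll i5&i6 pair
#4 head=7: st i7 no-port MEM/MEM
#5 head=8: st i8 no-port MEM/MEM
#6 head=9: ld+add i9&i10 pair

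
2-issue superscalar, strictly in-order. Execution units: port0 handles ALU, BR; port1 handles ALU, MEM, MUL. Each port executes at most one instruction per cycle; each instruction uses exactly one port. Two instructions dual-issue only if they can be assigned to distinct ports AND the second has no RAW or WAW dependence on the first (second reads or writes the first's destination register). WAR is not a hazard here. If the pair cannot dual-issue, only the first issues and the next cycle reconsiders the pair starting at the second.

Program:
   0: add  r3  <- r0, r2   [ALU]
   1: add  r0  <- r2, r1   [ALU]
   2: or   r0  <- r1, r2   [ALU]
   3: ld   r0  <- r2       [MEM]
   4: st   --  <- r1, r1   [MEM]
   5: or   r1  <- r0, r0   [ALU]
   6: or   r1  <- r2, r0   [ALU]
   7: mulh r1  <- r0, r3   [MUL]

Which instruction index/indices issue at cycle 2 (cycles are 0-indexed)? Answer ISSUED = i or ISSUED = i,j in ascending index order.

0. add;add @i0+i1  | dual
1. or @i2  | WAW r0
2. ld @i3  | no-port MEM/MEM
3. st;or @i4+i5  | dual
4. or @i6  | WAW r1
5. mulh @i7  | tail

ISSUED = 3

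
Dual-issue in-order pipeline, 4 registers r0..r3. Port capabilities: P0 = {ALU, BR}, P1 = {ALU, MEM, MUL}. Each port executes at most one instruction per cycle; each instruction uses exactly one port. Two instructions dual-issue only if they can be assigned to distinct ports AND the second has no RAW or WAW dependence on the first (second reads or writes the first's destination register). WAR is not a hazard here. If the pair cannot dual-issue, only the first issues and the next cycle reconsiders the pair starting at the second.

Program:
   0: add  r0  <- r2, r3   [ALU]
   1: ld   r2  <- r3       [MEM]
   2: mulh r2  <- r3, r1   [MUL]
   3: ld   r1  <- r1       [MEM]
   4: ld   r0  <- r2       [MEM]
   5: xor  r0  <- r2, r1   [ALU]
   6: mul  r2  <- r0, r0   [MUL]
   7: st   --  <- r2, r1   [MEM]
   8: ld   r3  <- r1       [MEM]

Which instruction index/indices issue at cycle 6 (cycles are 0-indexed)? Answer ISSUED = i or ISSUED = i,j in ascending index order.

ISSUED = 7

t=0 i0/i1:add/ld ; dual
t=1 i2:mulh ; no-port MUL/MEM
t=2 i3:ld ; no-port MEM/MEM
t=3 i4:ld ; WAW r0
t=4 i5:xor ; RAW r0
t=5 i6:mul ; no-port MUL/MEM
t=6 i7:st ; no-port MEM/MEM
t=7 i8:ld ; tail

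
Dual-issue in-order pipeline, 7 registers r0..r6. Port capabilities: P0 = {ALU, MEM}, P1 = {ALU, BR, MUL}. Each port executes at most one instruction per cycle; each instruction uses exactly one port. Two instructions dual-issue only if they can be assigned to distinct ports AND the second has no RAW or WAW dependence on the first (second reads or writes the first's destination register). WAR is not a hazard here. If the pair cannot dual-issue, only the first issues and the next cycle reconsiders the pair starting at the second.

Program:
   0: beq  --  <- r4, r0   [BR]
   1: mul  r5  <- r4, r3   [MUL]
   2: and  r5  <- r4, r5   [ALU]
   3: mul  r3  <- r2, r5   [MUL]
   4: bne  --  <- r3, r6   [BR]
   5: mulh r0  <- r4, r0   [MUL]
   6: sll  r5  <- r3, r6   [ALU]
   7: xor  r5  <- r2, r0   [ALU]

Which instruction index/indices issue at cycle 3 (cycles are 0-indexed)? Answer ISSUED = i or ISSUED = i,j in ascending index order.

  cy0 -> i0 (beq.BR) no-port BR/MUL
  cy1 -> i1 (mul.MUL) RAW+WAW r5
  cy2 -> i2 (and.ALU) RAW r5
  cy3 -> i3 (mul.MUL) no-port MUL/BR
  cy4 -> i4 (bne.BR) no-port BR/MUL
  cy5 -> i5+i6 (mulh.MUL/sll.ALU) pair
  cy6 -> i7 (xor.ALU) tail

ISSUED = 3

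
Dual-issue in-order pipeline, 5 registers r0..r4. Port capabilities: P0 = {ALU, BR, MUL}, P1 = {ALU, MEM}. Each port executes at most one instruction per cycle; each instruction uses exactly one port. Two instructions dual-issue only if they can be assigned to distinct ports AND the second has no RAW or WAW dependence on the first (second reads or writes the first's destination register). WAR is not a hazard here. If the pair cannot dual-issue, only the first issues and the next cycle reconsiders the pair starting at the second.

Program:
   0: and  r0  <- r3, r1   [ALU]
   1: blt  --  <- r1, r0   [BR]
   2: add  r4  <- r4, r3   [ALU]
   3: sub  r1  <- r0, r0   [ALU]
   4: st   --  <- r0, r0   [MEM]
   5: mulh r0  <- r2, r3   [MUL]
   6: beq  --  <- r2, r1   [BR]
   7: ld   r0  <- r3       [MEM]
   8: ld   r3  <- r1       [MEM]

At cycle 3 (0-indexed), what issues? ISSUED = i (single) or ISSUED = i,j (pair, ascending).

[0] i0  and  -- RAW r0
[1] i1&i2  blt+add  -- dual
[2] i3&i4  sub+st  -- dual
[3] i5  mulh  -- no-port MUL/BR
[4] i6&i7  beq+ld  -- dual
[5] i8  ld  -- tail

ISSUED = 5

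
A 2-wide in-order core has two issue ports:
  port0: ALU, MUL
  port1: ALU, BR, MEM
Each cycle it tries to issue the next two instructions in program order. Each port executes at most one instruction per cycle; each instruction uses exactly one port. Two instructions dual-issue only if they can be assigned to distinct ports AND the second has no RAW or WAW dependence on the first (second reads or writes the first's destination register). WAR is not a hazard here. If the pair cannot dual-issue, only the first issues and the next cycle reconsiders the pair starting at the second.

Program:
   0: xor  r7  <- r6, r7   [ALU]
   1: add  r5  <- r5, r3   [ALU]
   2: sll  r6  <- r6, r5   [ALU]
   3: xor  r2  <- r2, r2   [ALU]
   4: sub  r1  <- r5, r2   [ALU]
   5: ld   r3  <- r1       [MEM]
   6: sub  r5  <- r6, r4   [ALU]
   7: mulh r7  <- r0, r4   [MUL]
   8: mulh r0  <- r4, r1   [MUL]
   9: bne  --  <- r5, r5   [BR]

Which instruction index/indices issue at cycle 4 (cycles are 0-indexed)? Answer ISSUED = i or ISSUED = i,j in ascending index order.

#0 head=0: xor add i0+i1 dual
#1 head=2: sll xor i2+i3 dual
#2 head=4: sub i4 RAW r1
#3 head=5: ld sub i5+i6 dual
#4 head=7: mulh i7 no-port MUL/MUL
#5 head=8: mulh bne i8+i9 dual

ISSUED = 7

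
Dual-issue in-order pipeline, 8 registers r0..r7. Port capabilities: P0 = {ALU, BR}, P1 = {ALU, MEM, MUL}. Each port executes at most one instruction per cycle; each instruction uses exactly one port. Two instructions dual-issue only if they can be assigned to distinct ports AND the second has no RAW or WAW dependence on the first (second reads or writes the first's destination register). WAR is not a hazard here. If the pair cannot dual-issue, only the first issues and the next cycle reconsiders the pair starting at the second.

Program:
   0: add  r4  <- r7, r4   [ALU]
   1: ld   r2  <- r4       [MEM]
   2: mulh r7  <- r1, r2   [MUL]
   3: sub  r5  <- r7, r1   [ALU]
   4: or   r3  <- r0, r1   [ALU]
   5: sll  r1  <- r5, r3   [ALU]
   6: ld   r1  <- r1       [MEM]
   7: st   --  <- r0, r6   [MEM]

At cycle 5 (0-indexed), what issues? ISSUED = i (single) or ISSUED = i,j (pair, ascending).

ISSUED = 6

[0] i0  add  -- RAW r4
[1] i1  ld  -- no-port MEM/MUL
[2] i2  mulh  -- RAW r7
[3] i3/i4  sub;or  -- 2-wide
[4] i5  sll  -- RAW+WAW r1
[5] i6  ld  -- no-port MEM/MEM
[6] i7  st  -- tail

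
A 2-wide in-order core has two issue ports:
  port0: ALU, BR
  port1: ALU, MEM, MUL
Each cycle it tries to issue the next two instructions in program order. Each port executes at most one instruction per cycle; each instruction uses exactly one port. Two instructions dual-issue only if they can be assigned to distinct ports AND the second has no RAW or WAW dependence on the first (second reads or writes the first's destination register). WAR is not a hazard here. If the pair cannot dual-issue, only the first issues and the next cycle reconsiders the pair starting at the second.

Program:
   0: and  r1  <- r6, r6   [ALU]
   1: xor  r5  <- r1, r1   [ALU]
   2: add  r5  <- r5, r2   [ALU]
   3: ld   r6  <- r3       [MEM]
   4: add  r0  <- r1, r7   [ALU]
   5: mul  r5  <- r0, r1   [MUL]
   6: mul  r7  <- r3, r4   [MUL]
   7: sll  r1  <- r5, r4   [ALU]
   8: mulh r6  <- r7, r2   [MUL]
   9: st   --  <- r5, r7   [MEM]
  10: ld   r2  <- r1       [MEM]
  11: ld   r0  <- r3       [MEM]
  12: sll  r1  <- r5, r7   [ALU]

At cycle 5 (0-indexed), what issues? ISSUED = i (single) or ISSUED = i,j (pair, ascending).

#0 head=0: and.ALU i0 RAW r1
#1 head=1: xor.ALU i1 RAW+WAW r5
#2 head=2: add.ALU/ld.MEM i2,i3 dual
#3 head=4: add.ALU i4 RAW r0
#4 head=5: mul.MUL i5 no-port MUL/MUL
#5 head=6: mul.MUL/sll.ALU i6,i7 dual
#6 head=8: mulh.MUL i8 no-port MUL/MEM
#7 head=9: st.MEM i9 no-port MEM/MEM
#8 head=10: ld.MEM i10 no-port MEM/MEM
#9 head=11: ld.MEM/sll.ALU i11,i12 dual

ISSUED = 6,7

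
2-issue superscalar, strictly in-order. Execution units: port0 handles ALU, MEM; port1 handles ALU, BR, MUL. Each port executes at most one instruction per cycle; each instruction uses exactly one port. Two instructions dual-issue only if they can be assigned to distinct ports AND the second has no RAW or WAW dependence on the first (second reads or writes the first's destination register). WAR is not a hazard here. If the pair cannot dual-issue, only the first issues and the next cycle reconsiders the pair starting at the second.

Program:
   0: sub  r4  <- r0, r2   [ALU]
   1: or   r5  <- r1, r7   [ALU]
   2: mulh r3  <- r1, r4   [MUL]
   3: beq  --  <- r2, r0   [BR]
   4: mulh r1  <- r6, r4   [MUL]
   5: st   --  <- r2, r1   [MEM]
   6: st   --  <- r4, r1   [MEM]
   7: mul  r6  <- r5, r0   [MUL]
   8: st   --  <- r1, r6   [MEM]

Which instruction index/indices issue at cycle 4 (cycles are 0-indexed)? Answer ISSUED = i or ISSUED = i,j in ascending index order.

[0] i0/i1  sub.ALU;or.ALU  -- 2-wide
[1] i2  mulh.MUL  -- no-port MUL/BR
[2] i3  beq.BR  -- no-port BR/MUL
[3] i4  mulh.MUL  -- RAW r1
[4] i5  st.MEM  -- no-port MEM/MEM
[5] i6/i7  st.MEM;mul.MUL  -- 2-wide
[6] i8  st.MEM  -- tail

ISSUED = 5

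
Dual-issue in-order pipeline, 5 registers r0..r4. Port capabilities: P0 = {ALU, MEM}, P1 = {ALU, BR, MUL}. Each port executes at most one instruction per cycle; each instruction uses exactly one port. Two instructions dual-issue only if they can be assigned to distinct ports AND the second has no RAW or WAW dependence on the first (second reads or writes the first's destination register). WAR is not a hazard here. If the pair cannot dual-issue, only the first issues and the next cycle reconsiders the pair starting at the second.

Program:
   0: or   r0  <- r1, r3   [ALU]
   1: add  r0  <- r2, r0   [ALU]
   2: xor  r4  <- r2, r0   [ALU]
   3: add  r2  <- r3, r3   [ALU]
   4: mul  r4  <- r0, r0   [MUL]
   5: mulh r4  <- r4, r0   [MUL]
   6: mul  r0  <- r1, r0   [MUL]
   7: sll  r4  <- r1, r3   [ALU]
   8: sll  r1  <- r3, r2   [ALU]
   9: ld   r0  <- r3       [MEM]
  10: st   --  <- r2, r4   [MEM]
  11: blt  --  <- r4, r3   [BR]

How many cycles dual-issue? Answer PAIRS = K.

PAIRS = 4

[0] i0  or.ALU  -- RAW+WAW r0
[1] i1  add.ALU  -- RAW r0
[2] i2/i3  xor.ALU/add.ALU  -- 2-wide
[3] i4  mul.MUL  -- no-port MUL/MUL
[4] i5  mulh.MUL  -- no-port MUL/MUL
[5] i6/i7  mul.MUL/sll.ALU  -- 2-wide
[6] i8/i9  sll.ALU/ld.MEM  -- 2-wide
[7] i10/i11  st.MEM/blt.BR  -- 2-wide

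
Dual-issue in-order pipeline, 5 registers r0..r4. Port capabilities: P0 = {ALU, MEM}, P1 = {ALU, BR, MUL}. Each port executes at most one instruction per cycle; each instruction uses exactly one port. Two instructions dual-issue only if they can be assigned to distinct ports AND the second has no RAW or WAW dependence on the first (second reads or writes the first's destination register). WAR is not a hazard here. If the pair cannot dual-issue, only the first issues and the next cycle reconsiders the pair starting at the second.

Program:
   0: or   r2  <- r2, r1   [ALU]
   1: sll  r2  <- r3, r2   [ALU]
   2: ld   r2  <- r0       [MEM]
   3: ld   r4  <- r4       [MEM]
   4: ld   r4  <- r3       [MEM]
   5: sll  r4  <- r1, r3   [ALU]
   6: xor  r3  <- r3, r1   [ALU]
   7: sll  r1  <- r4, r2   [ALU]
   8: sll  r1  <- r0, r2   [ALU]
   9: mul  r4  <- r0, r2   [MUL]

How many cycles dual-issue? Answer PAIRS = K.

  cy0 -> i0 (or) RAW+WAW r2
  cy1 -> i1 (sll) WAW r2
  cy2 -> i2 (ld) no-port MEM/MEM
  cy3 -> i3 (ld) no-port MEM/MEM
  cy4 -> i4 (ld) WAW r4
  cy5 -> i5&i6 (sll/xor) 2-wide
  cy6 -> i7 (sll) WAW r1
  cy7 -> i8&i9 (sll/mul) 2-wide

PAIRS = 2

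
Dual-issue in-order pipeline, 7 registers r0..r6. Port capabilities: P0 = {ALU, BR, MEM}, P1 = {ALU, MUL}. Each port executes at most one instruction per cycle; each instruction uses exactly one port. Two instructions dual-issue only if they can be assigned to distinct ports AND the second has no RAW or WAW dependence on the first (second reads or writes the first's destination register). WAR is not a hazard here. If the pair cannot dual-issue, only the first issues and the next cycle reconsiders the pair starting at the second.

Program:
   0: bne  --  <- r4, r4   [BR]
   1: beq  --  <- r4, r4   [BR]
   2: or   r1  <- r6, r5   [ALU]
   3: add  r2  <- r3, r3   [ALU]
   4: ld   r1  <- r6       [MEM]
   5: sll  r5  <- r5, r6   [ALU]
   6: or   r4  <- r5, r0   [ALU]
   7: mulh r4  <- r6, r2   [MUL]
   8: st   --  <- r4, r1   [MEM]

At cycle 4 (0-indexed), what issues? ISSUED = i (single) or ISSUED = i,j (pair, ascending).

t=0 i0:bne.BR ; no-port BR/BR
t=1 i1&i2:beq.BR+or.ALU ; dual
t=2 i3&i4:add.ALU+ld.MEM ; dual
t=3 i5:sll.ALU ; RAW r5
t=4 i6:or.ALU ; WAW r4
t=5 i7:mulh.MUL ; RAW r4
t=6 i8:st.MEM ; tail

ISSUED = 6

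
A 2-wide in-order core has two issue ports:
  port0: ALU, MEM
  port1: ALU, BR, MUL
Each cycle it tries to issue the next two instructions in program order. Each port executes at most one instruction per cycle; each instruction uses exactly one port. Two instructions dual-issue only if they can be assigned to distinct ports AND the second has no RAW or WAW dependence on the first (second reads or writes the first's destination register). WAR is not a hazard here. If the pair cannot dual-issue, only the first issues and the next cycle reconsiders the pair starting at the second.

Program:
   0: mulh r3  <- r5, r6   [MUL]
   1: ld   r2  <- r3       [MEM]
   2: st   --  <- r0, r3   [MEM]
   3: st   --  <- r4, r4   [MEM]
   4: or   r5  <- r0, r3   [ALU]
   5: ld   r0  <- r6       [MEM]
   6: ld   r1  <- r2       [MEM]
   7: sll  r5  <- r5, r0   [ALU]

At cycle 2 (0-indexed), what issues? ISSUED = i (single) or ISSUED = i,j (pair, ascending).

0. mulh @i0  | RAW r3
1. ld @i1  | no-port MEM/MEM
2. st @i2  | no-port MEM/MEM
3. st;or @i3+i4  | dual
4. ld @i5  | no-port MEM/MEM
5. ld;sll @i6+i7  | dual

ISSUED = 2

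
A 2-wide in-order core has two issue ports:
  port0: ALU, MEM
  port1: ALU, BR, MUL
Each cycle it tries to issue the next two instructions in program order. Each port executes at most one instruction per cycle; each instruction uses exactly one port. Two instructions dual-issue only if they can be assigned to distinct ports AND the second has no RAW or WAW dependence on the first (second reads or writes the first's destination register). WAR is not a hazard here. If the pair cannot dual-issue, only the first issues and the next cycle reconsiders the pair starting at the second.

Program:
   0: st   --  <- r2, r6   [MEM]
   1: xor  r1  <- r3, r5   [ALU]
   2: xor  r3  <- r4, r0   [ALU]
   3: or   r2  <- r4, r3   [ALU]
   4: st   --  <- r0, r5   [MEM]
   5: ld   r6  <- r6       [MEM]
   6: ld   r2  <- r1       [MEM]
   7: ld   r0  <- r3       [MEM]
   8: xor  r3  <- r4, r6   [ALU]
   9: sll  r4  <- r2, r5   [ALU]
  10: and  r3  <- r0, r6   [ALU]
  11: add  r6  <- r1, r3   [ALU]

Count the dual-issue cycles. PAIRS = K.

t=0 i0/i1:st;xor ; 2-wide
t=1 i2:xor ; RAW r3
t=2 i3/i4:or;st ; 2-wide
t=3 i5:ld ; no-port MEM/MEM
t=4 i6:ld ; no-port MEM/MEM
t=5 i7/i8:ld;xor ; 2-wide
t=6 i9/i10:sll;and ; 2-wide
t=7 i11:add ; tail

PAIRS = 4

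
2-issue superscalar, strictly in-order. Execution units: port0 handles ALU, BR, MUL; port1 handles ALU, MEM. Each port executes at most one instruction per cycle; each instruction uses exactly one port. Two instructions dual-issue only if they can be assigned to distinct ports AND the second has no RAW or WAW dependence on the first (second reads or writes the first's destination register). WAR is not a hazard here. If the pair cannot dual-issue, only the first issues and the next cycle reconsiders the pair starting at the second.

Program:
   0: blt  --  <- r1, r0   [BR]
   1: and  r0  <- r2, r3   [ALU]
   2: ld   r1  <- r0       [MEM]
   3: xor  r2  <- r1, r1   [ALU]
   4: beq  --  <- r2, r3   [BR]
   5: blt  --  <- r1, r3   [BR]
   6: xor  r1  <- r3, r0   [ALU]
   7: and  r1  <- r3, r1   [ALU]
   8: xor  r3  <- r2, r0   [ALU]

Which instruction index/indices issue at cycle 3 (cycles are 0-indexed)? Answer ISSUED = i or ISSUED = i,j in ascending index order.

ISSUED = 4

[0] i0,i1  blt/and  -- 2-wide
[1] i2  ld  -- RAW r1
[2] i3  xor  -- RAW r2
[3] i4  beq  -- no-port BR/BR
[4] i5,i6  blt/xor  -- 2-wide
[5] i7,i8  and/xor  -- 2-wide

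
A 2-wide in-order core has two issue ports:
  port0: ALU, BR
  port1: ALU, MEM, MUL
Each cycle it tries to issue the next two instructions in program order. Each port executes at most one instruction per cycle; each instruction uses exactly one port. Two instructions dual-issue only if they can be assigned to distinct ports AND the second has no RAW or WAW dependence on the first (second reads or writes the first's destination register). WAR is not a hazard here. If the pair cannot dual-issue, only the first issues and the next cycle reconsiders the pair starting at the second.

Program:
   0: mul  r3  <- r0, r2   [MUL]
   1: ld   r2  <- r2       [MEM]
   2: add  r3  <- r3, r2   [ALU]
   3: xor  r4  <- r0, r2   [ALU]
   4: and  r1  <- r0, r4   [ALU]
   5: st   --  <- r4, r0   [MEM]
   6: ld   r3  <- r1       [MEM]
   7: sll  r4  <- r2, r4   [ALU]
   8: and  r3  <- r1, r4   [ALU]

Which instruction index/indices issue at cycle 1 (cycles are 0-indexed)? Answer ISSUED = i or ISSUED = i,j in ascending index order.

ISSUED = 1

#0 head=0: mul.MUL i0 no-port MUL/MEM
#1 head=1: ld.MEM i1 RAW r2
#2 head=2: add.ALU/xor.ALU i2+i3 2-wide
#3 head=4: and.ALU/st.MEM i4+i5 2-wide
#4 head=6: ld.MEM/sll.ALU i6+i7 2-wide
#5 head=8: and.ALU i8 tail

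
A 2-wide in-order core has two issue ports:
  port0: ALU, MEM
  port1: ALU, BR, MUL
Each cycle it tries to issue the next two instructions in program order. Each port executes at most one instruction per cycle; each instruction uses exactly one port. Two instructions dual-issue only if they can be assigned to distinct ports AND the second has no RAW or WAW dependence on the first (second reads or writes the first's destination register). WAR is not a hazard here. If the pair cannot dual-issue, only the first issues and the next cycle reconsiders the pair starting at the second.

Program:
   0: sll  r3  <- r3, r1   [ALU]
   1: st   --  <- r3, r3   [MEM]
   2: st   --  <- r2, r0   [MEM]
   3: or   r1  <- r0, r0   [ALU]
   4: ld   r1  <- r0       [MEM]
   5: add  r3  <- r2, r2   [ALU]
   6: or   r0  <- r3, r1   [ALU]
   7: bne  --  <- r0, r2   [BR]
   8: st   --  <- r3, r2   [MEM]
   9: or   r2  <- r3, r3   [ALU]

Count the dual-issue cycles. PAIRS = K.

PAIRS = 3

  cy0 -> i0 (sll.ALU) RAW r3
  cy1 -> i1 (st.MEM) no-port MEM/MEM
  cy2 -> i2/i3 (st.MEM or.ALU) pair
  cy3 -> i4/i5 (ld.MEM add.ALU) pair
  cy4 -> i6 (or.ALU) RAW r0
  cy5 -> i7/i8 (bne.BR st.MEM) pair
  cy6 -> i9 (or.ALU) tail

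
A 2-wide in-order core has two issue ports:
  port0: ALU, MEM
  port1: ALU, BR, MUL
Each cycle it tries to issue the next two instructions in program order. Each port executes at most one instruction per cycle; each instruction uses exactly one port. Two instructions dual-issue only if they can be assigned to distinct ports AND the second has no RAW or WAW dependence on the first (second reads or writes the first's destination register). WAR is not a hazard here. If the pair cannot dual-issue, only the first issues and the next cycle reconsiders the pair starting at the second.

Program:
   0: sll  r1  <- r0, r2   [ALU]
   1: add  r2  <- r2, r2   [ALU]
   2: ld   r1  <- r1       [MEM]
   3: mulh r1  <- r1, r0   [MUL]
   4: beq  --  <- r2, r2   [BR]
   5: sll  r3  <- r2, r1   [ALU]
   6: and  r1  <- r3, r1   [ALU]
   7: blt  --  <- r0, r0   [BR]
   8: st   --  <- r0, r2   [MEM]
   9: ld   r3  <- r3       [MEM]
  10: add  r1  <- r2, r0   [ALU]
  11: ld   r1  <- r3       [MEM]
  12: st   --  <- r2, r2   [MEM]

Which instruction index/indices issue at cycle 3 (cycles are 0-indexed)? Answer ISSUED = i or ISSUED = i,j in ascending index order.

t=0 i0+i1:sll.ALU add.ALU ; pair
t=1 i2:ld.MEM ; RAW+WAW r1
t=2 i3:mulh.MUL ; no-port MUL/BR
t=3 i4+i5:beq.BR sll.ALU ; pair
t=4 i6+i7:and.ALU blt.BR ; pair
t=5 i8:st.MEM ; no-port MEM/MEM
t=6 i9+i10:ld.MEM add.ALU ; pair
t=7 i11:ld.MEM ; no-port MEM/MEM
t=8 i12:st.MEM ; tail

ISSUED = 4,5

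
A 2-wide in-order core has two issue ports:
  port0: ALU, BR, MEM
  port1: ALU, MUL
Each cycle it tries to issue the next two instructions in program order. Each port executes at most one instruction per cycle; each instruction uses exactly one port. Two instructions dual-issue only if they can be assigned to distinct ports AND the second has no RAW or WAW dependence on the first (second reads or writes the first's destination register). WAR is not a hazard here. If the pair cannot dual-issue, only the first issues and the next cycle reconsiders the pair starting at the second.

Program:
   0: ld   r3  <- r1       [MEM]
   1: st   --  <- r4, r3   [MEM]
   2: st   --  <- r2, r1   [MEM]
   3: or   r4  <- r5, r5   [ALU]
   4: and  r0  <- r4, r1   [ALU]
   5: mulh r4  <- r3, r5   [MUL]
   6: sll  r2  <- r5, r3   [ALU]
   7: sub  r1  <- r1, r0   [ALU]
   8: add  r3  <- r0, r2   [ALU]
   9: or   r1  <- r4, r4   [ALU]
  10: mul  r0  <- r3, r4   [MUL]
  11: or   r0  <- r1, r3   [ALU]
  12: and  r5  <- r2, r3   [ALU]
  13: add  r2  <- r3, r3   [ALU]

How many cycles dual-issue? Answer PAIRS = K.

0. ld @i0  | no-port MEM/MEM
1. st @i1  | no-port MEM/MEM
2. st or @i2/i3  | dual
3. and mulh @i4/i5  | dual
4. sll sub @i6/i7  | dual
5. add or @i8/i9  | dual
6. mul @i10  | WAW r0
7. or and @i11/i12  | dual
8. add @i13  | tail

PAIRS = 5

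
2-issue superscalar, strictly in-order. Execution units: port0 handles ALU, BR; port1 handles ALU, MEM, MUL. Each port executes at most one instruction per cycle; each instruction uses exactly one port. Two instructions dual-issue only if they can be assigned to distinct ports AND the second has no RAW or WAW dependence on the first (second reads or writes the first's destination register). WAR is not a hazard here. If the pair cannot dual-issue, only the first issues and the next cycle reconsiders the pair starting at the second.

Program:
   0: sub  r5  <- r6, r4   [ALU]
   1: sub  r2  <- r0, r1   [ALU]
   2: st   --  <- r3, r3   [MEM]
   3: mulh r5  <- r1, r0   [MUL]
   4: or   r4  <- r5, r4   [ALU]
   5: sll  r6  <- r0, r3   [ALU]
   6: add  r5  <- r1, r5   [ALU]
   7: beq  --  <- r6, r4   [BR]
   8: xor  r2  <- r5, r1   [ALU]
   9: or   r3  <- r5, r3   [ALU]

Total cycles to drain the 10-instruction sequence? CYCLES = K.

CYCLES = 6

#0 head=0: sub sub i0,i1 2-wide
#1 head=2: st i2 no-port MEM/MUL
#2 head=3: mulh i3 RAW r5
#3 head=4: or sll i4,i5 2-wide
#4 head=6: add beq i6,i7 2-wide
#5 head=8: xor or i8,i9 2-wide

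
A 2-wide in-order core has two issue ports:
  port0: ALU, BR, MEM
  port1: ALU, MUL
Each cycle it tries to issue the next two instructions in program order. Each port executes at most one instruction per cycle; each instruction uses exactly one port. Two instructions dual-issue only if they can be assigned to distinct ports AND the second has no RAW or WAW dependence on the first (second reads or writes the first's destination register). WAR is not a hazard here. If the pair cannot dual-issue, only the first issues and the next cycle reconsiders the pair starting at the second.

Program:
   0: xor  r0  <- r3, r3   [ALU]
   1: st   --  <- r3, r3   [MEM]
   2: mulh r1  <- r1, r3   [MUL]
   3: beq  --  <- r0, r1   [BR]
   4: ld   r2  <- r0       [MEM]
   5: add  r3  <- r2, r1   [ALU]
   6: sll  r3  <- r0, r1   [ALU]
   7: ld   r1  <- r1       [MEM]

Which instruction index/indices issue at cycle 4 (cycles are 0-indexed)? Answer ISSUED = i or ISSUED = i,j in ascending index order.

  cy0 -> i0/i1 (xor.ALU/st.MEM) dual
  cy1 -> i2 (mulh.MUL) RAW r1
  cy2 -> i3 (beq.BR) no-port BR/MEM
  cy3 -> i4 (ld.MEM) RAW r2
  cy4 -> i5 (add.ALU) WAW r3
  cy5 -> i6/i7 (sll.ALU/ld.MEM) dual

ISSUED = 5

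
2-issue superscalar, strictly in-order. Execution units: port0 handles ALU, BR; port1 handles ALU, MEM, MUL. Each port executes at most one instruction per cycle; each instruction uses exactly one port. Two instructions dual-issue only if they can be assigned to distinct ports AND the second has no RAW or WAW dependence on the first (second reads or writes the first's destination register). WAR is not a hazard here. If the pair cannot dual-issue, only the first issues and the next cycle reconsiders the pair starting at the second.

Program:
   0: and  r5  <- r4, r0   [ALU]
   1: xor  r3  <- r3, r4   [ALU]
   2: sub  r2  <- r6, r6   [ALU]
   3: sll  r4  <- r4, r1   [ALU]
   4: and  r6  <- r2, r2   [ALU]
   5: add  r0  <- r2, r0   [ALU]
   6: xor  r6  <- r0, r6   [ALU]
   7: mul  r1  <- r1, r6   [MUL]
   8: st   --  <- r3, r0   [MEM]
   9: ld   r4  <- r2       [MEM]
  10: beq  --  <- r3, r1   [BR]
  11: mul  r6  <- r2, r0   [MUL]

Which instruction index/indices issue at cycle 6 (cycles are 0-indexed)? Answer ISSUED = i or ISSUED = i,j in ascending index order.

c0: i0/i1 and.ALU/xor.ALU  2-wide
c1: i2/i3 sub.ALU/sll.ALU  2-wide
c2: i4/i5 and.ALU/add.ALU  2-wide
c3: i6 xor.ALU  RAW r6
c4: i7 mul.MUL  no-port MUL/MEM
c5: i8 st.MEM  no-port MEM/MEM
c6: i9/i10 ld.MEM/beq.BR  2-wide
c7: i11 mul.MUL  tail

ISSUED = 9,10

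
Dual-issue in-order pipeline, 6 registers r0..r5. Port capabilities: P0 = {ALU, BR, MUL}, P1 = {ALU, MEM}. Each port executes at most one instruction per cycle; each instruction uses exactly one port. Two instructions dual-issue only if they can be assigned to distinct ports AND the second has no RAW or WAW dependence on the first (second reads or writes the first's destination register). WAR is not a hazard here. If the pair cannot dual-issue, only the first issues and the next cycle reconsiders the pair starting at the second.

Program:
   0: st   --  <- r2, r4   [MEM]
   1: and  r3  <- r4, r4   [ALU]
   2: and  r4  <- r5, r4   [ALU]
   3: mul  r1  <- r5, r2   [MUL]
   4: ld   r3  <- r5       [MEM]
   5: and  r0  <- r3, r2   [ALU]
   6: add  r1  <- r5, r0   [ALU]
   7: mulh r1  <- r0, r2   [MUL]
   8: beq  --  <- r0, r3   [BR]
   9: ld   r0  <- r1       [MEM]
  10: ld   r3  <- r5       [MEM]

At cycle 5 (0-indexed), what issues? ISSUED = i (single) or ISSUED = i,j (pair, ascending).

c0: i0&i1 st and  2-wide
c1: i2&i3 and mul  2-wide
c2: i4 ld  RAW r3
c3: i5 and  RAW r0
c4: i6 add  WAW r1
c5: i7 mulh  no-port MUL/BR
c6: i8&i9 beq ld  2-wide
c7: i10 ld  tail

ISSUED = 7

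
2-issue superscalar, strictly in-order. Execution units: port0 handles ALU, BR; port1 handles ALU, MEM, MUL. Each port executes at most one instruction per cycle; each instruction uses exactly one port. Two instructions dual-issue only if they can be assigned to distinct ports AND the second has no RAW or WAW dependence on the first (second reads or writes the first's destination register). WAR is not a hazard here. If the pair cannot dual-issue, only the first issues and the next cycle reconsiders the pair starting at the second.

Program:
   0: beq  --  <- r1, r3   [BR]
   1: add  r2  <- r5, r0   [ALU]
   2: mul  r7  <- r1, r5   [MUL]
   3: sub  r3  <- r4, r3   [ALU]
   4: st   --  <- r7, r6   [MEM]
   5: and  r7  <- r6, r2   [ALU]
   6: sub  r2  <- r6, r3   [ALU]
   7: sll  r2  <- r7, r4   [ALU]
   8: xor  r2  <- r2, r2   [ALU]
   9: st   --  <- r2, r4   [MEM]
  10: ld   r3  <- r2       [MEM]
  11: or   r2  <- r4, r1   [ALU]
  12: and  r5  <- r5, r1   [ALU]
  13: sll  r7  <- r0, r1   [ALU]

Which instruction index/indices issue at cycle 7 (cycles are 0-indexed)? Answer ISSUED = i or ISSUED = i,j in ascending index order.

ISSUED = 10,11

c0: i0/i1 beq.BR+add.ALU  2-wide
c1: i2/i3 mul.MUL+sub.ALU  2-wide
c2: i4/i5 st.MEM+and.ALU  2-wide
c3: i6 sub.ALU  WAW r2
c4: i7 sll.ALU  RAW+WAW r2
c5: i8 xor.ALU  RAW r2
c6: i9 st.MEM  no-port MEM/MEM
c7: i10/i11 ld.MEM+or.ALU  2-wide
c8: i12/i13 and.ALU+sll.ALU  2-wide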